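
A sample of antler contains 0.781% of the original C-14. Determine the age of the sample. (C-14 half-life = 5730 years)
Age = t½ × log₂(1/ratio) = 40110 years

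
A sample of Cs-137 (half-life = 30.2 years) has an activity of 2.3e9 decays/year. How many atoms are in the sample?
N = A/λ = 1.002e11 atoms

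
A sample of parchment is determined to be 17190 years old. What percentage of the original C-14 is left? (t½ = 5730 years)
N/N₀ = (1/2)^(t/t½) = 0.125 = 12.5%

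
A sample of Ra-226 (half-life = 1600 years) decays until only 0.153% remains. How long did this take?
t = t½ × log₂(N₀/N) = 14960 years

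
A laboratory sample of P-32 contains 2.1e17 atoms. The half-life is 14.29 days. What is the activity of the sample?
A = λN = 1.019e16 decays/day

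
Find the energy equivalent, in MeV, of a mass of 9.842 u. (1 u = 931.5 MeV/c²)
E = mc² = 9168 MeV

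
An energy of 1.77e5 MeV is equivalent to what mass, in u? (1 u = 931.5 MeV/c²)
m = E/c² = 190 u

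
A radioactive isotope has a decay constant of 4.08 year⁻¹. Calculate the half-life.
t½ = ln(2)/λ = 0.1699 years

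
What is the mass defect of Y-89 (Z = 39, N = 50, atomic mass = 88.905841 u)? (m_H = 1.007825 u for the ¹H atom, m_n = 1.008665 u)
Δm = Z·m_H + N·m_n − M = 0.8326 u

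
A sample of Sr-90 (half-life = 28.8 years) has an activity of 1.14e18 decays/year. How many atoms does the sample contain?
N = A/λ = 4.737e19 atoms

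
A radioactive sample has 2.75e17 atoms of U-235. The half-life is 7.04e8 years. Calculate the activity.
A = λN = 2.708e8 decays/year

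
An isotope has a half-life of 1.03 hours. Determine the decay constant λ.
λ = ln(2)/t½ = 0.673 hour⁻¹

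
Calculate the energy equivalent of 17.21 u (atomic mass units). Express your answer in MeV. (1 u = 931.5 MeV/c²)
E = mc² = 16030 MeV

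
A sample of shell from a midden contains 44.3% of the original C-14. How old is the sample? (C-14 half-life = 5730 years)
Age = t½ × log₂(1/ratio) = 6731 years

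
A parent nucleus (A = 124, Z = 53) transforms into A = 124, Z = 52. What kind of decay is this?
ΔA = 0, ΔZ = -1 ⇒ beta-plus decay (β⁺) or electron capture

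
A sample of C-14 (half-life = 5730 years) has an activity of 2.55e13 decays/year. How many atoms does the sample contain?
N = A/λ = 2.108e17 atoms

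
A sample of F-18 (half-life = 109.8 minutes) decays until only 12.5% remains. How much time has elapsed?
t = t½ × log₂(N₀/N) = 329.4 minutes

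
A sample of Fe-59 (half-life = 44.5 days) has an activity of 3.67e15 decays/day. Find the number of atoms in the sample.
N = A/λ = 2.356e17 atoms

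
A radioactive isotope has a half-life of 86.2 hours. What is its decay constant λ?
λ = ln(2)/t½ = 0.008041 hour⁻¹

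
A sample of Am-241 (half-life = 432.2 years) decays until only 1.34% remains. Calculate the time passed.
t = t½ × log₂(N₀/N) = 2689 years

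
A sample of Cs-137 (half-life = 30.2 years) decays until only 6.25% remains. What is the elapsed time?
t = t½ × log₂(N₀/N) = 120.8 years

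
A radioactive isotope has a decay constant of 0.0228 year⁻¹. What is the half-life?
t½ = ln(2)/λ = 30.4 years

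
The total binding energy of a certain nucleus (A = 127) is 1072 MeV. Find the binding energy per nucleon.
B.E./A = 1072/127 = 8.441 MeV/nucleon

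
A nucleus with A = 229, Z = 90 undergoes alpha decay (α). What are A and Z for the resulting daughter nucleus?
Daughter: A = 225, Z = 88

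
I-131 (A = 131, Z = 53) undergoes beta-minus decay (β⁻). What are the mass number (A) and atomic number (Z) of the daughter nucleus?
Daughter: A = 131, Z = 54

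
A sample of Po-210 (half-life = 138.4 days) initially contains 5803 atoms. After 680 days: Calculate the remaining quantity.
N = N₀(1/2)^(t/t½) = 192.6 atoms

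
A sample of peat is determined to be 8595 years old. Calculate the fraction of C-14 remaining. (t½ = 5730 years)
N/N₀ = (1/2)^(t/t½) = 0.3536 = 35.4%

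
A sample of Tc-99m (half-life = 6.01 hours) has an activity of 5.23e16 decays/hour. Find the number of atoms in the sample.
N = A/λ = 4.535e17 atoms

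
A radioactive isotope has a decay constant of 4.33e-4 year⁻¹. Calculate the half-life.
t½ = ln(2)/λ = 1601 years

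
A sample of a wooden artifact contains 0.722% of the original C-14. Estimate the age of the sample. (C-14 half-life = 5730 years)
Age = t½ × log₂(1/ratio) = 40760 years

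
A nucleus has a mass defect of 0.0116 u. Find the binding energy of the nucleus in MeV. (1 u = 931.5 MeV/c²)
B.E. = Δm × 931.5 = 10.81 MeV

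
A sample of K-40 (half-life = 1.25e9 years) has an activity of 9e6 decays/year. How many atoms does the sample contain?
N = A/λ = 1.623e16 atoms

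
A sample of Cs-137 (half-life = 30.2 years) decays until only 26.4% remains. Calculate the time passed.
t = t½ × log₂(N₀/N) = 58.03 years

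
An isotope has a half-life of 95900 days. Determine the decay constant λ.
λ = ln(2)/t½ = 7.228e-6 day⁻¹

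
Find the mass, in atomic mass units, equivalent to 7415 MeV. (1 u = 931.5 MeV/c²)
m = E/c² = 7.96 u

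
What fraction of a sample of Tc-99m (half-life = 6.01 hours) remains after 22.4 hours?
N/N₀ = (1/2)^(t/t½) = 0.07551 = 7.55%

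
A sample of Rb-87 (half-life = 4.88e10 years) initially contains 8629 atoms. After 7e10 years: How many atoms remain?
N = N₀(1/2)^(t/t½) = 3193 atoms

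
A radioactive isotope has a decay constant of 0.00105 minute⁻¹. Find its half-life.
t½ = ln(2)/λ = 660.1 minutes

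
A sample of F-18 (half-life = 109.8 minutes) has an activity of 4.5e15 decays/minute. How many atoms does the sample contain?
N = A/λ = 7.128e17 atoms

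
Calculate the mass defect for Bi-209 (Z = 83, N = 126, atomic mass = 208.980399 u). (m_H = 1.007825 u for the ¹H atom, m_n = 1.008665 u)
Δm = Z·m_H + N·m_n − M = 1.761 u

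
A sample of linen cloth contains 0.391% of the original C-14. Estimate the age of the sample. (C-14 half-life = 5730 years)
Age = t½ × log₂(1/ratio) = 45830 years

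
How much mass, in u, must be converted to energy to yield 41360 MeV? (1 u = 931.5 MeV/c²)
m = E/c² = 44.4 u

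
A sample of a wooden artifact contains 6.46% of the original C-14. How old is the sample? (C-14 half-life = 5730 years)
Age = t½ × log₂(1/ratio) = 22650 years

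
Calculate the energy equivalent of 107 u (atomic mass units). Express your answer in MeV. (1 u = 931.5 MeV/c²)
E = mc² = 99670 MeV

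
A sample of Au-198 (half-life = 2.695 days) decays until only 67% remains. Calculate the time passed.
t = t½ × log₂(N₀/N) = 1.557 days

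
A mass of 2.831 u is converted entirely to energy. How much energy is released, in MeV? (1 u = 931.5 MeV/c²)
E = mc² = 2637 MeV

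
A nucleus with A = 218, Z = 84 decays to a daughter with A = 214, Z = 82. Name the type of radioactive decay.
ΔA = -4, ΔZ = -2 ⇒ alpha decay (α)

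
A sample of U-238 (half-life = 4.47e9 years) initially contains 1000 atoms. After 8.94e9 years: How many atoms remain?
N = N₀(1/2)^(t/t½) = 250 atoms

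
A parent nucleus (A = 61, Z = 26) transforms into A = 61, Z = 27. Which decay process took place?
ΔA = 0, ΔZ = +1 ⇒ beta-minus decay (β⁻)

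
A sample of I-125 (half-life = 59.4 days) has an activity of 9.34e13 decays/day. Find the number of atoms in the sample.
N = A/λ = 8.004e15 atoms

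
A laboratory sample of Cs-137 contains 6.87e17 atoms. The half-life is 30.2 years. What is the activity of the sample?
A = λN = 1.577e16 decays/year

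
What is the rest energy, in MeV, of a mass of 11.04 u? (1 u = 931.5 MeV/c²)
E = mc² = 10280 MeV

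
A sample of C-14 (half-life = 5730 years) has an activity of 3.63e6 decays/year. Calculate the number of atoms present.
N = A/λ = 3.001e10 atoms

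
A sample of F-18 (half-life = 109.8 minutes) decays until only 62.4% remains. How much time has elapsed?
t = t½ × log₂(N₀/N) = 74.71 minutes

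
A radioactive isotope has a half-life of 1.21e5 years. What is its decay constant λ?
λ = ln(2)/t½ = 5.728e-6 year⁻¹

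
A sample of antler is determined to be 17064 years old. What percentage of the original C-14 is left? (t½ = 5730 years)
N/N₀ = (1/2)^(t/t½) = 0.1269 = 12.7%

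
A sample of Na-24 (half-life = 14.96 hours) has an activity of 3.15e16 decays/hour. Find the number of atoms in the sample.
N = A/λ = 6.799e17 atoms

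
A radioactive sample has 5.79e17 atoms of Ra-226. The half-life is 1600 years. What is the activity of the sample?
A = λN = 2.508e14 decays/year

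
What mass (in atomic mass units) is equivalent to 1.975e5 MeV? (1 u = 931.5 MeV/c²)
m = E/c² = 212 u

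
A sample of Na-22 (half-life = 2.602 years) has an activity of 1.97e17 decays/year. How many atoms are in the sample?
N = A/λ = 7.395e17 atoms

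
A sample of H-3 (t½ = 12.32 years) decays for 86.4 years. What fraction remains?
N/N₀ = (1/2)^(t/t½) = 0.007742 = 0.774%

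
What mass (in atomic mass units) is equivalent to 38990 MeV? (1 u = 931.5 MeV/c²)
m = E/c² = 41.86 u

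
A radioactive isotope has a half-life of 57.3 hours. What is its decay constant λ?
λ = ln(2)/t½ = 0.0121 hour⁻¹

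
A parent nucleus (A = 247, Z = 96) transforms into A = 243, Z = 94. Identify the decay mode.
ΔA = -4, ΔZ = -2 ⇒ alpha decay (α)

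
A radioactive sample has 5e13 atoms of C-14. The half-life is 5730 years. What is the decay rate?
A = λN = 6.048e9 decays/year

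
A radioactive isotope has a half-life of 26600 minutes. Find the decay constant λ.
λ = ln(2)/t½ = 2.606e-5 minute⁻¹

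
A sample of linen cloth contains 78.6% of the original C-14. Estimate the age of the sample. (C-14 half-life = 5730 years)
Age = t½ × log₂(1/ratio) = 1991 years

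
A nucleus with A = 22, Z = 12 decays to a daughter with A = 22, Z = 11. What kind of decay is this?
ΔA = 0, ΔZ = -1 ⇒ beta-plus decay (β⁺) or electron capture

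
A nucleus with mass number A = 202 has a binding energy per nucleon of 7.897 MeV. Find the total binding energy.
B.E. = 7.897 × 202 = 1595 MeV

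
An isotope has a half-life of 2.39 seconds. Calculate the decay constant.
λ = ln(2)/t½ = 0.29 second⁻¹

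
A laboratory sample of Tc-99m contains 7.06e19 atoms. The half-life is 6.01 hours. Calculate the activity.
A = λN = 8.142e18 decays/hour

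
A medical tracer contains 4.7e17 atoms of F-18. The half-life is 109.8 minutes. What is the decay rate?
A = λN = 2.967e15 decays/minute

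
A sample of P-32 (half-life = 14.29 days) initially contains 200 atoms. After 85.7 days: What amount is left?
N = N₀(1/2)^(t/t½) = 3.131 atoms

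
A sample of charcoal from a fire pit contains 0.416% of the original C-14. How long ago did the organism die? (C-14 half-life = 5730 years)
Age = t½ × log₂(1/ratio) = 45320 years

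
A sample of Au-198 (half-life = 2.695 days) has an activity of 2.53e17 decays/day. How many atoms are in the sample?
N = A/λ = 9.837e17 atoms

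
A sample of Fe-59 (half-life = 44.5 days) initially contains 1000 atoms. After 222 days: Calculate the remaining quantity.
N = N₀(1/2)^(t/t½) = 31.49 atoms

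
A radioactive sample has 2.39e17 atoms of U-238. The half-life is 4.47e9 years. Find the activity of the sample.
A = λN = 3.706e7 decays/year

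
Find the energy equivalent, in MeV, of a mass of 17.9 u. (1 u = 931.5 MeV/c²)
E = mc² = 16670 MeV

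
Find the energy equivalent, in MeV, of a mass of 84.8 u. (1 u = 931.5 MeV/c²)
E = mc² = 78990 MeV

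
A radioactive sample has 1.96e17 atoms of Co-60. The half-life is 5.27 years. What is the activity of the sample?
A = λN = 2.578e16 decays/year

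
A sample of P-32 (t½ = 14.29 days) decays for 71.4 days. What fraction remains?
N/N₀ = (1/2)^(t/t½) = 0.03133 = 3.13%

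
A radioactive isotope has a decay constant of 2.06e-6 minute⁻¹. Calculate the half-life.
t½ = ln(2)/λ = 3.365e5 minutes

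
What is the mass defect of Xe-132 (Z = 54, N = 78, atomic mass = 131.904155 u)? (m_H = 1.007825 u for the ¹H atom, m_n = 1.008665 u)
Δm = Z·m_H + N·m_n − M = 1.194 u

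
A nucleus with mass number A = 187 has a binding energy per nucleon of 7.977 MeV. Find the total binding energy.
B.E. = 7.977 × 187 = 1492 MeV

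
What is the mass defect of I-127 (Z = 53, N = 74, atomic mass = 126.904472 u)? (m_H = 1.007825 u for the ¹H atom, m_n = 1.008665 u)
Δm = Z·m_H + N·m_n − M = 1.151 u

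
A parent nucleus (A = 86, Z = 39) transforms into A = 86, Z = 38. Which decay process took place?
ΔA = 0, ΔZ = -1 ⇒ beta-plus decay (β⁺) or electron capture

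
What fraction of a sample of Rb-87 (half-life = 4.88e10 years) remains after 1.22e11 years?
N/N₀ = (1/2)^(t/t½) = 0.1768 = 17.7%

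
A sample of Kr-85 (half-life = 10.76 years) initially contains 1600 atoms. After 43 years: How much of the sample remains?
N = N₀(1/2)^(t/t½) = 100.3 atoms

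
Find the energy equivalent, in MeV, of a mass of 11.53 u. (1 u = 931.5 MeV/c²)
E = mc² = 10740 MeV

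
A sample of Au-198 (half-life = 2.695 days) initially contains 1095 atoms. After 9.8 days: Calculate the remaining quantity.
N = N₀(1/2)^(t/t½) = 88.06 atoms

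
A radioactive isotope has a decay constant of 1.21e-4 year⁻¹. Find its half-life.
t½ = ln(2)/λ = 5728 years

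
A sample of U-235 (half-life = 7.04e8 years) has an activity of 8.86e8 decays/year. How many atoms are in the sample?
N = A/λ = 8.999e17 atoms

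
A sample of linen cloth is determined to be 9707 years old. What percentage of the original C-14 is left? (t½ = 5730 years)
N/N₀ = (1/2)^(t/t½) = 0.3091 = 30.9%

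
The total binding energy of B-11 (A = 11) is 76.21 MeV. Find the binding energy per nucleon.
B.E./A = 76.21/11 = 6.928 MeV/nucleon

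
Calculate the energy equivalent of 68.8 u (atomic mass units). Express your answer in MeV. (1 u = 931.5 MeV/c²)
E = mc² = 64090 MeV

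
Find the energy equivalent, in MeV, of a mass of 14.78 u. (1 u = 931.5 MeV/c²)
E = mc² = 13770 MeV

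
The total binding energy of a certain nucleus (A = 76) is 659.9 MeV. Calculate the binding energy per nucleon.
B.E./A = 659.9/76 = 8.683 MeV/nucleon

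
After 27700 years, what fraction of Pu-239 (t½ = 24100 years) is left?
N/N₀ = (1/2)^(t/t½) = 0.4508 = 45.1%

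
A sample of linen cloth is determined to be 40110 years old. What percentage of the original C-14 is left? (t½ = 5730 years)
N/N₀ = (1/2)^(t/t½) = 0.007812 = 0.781%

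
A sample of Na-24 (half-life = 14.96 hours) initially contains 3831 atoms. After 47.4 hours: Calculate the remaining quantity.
N = N₀(1/2)^(t/t½) = 426.1 atoms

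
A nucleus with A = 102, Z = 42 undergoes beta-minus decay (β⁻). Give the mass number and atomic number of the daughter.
Daughter: A = 102, Z = 43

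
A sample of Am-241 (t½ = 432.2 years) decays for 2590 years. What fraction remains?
N/N₀ = (1/2)^(t/t½) = 0.01571 = 1.57%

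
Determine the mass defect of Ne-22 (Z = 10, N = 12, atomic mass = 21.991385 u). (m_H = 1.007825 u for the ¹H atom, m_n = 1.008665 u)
Δm = Z·m_H + N·m_n − M = 0.1908 u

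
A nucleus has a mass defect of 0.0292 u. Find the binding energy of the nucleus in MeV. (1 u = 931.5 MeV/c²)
B.E. = Δm × 931.5 = 27.2 MeV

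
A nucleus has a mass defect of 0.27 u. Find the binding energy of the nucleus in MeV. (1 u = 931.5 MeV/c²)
B.E. = Δm × 931.5 = 251.5 MeV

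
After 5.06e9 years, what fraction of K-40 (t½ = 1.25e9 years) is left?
N/N₀ = (1/2)^(t/t½) = 0.06045 = 6.05%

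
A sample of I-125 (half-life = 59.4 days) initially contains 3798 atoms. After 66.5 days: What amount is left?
N = N₀(1/2)^(t/t½) = 1748 atoms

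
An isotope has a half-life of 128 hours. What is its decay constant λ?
λ = ln(2)/t½ = 0.005415 hour⁻¹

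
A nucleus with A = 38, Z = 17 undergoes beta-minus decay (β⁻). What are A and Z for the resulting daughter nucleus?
Daughter: A = 38, Z = 18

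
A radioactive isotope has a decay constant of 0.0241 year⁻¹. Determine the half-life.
t½ = ln(2)/λ = 28.76 years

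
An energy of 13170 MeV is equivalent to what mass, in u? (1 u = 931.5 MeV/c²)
m = E/c² = 14.14 u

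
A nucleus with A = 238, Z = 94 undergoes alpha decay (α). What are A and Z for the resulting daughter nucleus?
Daughter: A = 234, Z = 92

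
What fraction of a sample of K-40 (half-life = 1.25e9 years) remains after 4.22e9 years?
N/N₀ = (1/2)^(t/t½) = 0.09632 = 9.63%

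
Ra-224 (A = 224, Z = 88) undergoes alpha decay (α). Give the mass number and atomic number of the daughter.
Daughter: A = 220, Z = 86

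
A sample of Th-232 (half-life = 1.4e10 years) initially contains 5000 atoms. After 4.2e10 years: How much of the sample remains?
N = N₀(1/2)^(t/t½) = 625 atoms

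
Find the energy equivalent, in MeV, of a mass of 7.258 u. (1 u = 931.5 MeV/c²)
E = mc² = 6761 MeV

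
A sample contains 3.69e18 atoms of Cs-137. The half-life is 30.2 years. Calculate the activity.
A = λN = 8.469e16 decays/year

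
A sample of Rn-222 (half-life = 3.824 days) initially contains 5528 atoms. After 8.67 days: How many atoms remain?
N = N₀(1/2)^(t/t½) = 1148 atoms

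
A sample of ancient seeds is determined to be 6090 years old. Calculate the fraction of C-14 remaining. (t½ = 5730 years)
N/N₀ = (1/2)^(t/t½) = 0.4787 = 47.9%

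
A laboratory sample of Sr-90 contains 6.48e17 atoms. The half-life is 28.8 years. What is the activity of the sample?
A = λN = 1.56e16 decays/year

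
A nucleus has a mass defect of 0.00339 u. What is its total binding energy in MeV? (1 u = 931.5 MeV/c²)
B.E. = Δm × 931.5 = 3.158 MeV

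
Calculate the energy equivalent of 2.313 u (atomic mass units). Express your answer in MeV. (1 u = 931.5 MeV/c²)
E = mc² = 2155 MeV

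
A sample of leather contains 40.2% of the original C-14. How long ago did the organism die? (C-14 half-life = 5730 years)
Age = t½ × log₂(1/ratio) = 7533 years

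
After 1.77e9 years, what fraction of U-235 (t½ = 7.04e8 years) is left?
N/N₀ = (1/2)^(t/t½) = 0.175 = 17.5%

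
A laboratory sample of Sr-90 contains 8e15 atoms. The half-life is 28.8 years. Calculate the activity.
A = λN = 1.925e14 decays/year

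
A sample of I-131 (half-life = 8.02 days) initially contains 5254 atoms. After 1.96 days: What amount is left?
N = N₀(1/2)^(t/t½) = 4435 atoms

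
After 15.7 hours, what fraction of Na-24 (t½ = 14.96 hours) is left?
N/N₀ = (1/2)^(t/t½) = 0.4831 = 48.3%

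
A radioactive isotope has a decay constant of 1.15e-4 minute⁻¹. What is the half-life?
t½ = ln(2)/λ = 6027 minutes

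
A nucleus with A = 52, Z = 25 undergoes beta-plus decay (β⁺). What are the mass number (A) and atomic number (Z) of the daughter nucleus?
Daughter: A = 52, Z = 24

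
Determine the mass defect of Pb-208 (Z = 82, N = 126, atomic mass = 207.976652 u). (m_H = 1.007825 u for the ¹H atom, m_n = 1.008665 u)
Δm = Z·m_H + N·m_n − M = 1.757 u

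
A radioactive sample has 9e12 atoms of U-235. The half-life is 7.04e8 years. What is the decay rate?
A = λN = 8861 decays/year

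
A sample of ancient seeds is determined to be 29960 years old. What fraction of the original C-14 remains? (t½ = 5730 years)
N/N₀ = (1/2)^(t/t½) = 0.02667 = 2.67%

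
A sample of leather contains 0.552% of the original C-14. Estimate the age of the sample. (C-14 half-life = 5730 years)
Age = t½ × log₂(1/ratio) = 42980 years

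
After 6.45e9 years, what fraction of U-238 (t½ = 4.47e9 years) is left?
N/N₀ = (1/2)^(t/t½) = 0.3678 = 36.8%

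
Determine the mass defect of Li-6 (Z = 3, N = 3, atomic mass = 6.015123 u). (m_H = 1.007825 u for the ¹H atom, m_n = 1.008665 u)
Δm = Z·m_H + N·m_n − M = 0.03435 u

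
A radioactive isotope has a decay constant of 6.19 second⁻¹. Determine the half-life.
t½ = ln(2)/λ = 0.112 seconds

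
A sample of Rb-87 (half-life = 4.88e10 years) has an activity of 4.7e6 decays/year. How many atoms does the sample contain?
N = A/λ = 3.309e17 atoms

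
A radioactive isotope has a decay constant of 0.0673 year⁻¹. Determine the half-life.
t½ = ln(2)/λ = 10.3 years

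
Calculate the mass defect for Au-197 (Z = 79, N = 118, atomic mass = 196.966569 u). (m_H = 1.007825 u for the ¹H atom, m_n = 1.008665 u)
Δm = Z·m_H + N·m_n − M = 1.674 u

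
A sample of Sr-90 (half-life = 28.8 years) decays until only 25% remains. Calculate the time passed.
t = t½ × log₂(N₀/N) = 57.6 years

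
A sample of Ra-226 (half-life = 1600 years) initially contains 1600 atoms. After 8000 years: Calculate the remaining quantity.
N = N₀(1/2)^(t/t½) = 50 atoms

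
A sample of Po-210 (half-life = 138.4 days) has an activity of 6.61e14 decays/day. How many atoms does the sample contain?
N = A/λ = 1.32e17 atoms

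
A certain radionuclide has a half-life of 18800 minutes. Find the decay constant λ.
λ = ln(2)/t½ = 3.687e-5 minute⁻¹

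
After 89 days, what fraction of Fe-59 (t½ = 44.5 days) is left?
N/N₀ = (1/2)^(t/t½) = 0.25 = 25%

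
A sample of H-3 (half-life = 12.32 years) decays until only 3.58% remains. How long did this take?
t = t½ × log₂(N₀/N) = 59.18 years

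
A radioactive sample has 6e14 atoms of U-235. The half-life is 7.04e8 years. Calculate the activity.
A = λN = 5.908e5 decays/year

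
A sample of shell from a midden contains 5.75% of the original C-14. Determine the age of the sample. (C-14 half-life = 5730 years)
Age = t½ × log₂(1/ratio) = 23610 years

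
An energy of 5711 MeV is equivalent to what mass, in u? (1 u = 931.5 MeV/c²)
m = E/c² = 6.131 u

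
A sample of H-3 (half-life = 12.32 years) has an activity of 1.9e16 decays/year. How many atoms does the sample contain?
N = A/λ = 3.377e17 atoms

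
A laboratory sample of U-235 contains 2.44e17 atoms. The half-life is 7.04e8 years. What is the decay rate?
A = λN = 2.402e8 decays/year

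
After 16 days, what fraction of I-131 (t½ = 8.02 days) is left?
N/N₀ = (1/2)^(t/t½) = 0.2509 = 25.1%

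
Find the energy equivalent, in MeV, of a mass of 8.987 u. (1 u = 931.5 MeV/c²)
E = mc² = 8371 MeV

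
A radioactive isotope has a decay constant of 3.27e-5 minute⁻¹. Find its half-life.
t½ = ln(2)/λ = 21200 minutes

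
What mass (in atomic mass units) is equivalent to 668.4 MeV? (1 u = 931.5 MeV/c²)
m = E/c² = 0.7176 u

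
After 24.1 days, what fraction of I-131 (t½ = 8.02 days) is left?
N/N₀ = (1/2)^(t/t½) = 0.1246 = 12.5%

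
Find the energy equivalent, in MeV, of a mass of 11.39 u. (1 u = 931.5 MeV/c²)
E = mc² = 10610 MeV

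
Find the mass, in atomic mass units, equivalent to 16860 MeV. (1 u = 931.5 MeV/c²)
m = E/c² = 18.1 u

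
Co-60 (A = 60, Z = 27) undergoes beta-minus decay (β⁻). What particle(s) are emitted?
β⁻: electron (e⁻) + antineutrino (ν̄ₑ)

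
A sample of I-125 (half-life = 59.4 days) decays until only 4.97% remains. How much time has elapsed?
t = t½ × log₂(N₀/N) = 257.2 days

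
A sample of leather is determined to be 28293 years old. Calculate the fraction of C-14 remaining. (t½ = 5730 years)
N/N₀ = (1/2)^(t/t½) = 0.03263 = 3.26%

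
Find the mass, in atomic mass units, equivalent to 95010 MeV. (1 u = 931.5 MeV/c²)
m = E/c² = 102 u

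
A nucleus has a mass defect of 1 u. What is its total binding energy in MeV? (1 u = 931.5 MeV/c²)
B.E. = Δm × 931.5 = 931.5 MeV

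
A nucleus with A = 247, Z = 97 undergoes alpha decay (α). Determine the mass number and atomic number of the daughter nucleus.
Daughter: A = 243, Z = 95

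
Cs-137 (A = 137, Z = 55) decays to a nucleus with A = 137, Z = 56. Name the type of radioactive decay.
ΔA = 0, ΔZ = +1 ⇒ beta-minus decay (β⁻)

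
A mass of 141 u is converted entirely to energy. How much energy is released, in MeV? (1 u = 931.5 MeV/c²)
E = mc² = 1.313e5 MeV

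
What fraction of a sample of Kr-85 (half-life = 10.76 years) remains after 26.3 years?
N/N₀ = (1/2)^(t/t½) = 0.1837 = 18.4%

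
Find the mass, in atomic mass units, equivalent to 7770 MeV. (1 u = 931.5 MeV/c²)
m = E/c² = 8.341 u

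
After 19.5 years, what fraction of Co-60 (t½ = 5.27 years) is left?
N/N₀ = (1/2)^(t/t½) = 0.07694 = 7.69%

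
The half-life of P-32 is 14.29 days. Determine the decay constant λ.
λ = ln(2)/t½ = 0.04851 day⁻¹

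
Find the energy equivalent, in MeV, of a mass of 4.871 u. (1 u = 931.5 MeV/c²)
E = mc² = 4537 MeV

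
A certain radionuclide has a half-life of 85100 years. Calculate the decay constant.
λ = ln(2)/t½ = 8.145e-6 year⁻¹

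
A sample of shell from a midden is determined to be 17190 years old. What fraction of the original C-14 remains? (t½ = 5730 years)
N/N₀ = (1/2)^(t/t½) = 0.125 = 12.5%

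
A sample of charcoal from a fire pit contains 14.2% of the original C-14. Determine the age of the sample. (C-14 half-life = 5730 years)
Age = t½ × log₂(1/ratio) = 16140 years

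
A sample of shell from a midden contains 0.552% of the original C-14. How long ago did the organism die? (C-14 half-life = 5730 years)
Age = t½ × log₂(1/ratio) = 42980 years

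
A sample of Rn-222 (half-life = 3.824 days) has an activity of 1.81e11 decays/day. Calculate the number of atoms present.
N = A/λ = 9.986e11 atoms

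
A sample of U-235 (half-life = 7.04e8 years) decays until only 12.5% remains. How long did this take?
t = t½ × log₂(N₀/N) = 2.112e9 years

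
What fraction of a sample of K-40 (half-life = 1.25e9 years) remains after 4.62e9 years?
N/N₀ = (1/2)^(t/t½) = 0.07716 = 7.72%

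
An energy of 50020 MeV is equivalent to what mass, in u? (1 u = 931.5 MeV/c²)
m = E/c² = 53.7 u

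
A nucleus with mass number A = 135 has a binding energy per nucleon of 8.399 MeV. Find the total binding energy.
B.E. = 8.399 × 135 = 1134 MeV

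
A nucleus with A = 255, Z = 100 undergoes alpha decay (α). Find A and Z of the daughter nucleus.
Daughter: A = 251, Z = 98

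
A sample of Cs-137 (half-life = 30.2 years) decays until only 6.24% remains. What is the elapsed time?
t = t½ × log₂(N₀/N) = 120.9 years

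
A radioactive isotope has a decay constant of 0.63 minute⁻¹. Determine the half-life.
t½ = ln(2)/λ = 1.1 minutes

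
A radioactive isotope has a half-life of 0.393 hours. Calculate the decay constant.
λ = ln(2)/t½ = 1.764 hour⁻¹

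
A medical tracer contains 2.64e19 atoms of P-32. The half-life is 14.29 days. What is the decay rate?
A = λN = 1.281e18 decays/day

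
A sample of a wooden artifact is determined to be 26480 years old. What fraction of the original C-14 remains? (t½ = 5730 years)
N/N₀ = (1/2)^(t/t½) = 0.04063 = 4.06%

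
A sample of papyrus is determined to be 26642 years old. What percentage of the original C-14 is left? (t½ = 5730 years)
N/N₀ = (1/2)^(t/t½) = 0.03984 = 3.98%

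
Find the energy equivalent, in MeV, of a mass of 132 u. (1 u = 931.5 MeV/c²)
E = mc² = 1.23e5 MeV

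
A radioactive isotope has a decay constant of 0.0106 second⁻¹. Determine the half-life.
t½ = ln(2)/λ = 65.39 seconds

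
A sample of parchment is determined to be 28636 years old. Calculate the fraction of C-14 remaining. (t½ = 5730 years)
N/N₀ = (1/2)^(t/t½) = 0.0313 = 3.13%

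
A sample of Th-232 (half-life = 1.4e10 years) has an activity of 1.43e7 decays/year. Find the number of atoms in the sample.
N = A/λ = 2.888e17 atoms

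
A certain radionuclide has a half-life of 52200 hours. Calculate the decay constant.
λ = ln(2)/t½ = 1.328e-5 hour⁻¹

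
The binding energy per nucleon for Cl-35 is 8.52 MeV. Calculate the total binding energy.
B.E. = 8.52 × 35 = 298.2 MeV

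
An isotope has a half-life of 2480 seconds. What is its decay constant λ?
λ = ln(2)/t½ = 2.795e-4 second⁻¹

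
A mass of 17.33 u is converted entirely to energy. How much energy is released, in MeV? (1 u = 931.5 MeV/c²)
E = mc² = 16140 MeV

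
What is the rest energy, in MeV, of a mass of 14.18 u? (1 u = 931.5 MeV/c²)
E = mc² = 13210 MeV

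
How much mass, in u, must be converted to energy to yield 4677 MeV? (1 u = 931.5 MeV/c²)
m = E/c² = 5.021 u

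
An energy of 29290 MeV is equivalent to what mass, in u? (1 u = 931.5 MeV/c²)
m = E/c² = 31.44 u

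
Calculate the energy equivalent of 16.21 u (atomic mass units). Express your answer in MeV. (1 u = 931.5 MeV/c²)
E = mc² = 15100 MeV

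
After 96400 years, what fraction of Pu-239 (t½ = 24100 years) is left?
N/N₀ = (1/2)^(t/t½) = 0.0625 = 6.25%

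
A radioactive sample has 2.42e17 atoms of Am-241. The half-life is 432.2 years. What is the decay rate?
A = λN = 3.881e14 decays/year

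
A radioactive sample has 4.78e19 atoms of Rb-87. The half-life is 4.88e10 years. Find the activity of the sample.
A = λN = 6.789e8 decays/year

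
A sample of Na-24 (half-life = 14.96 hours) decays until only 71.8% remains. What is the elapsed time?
t = t½ × log₂(N₀/N) = 7.15 hours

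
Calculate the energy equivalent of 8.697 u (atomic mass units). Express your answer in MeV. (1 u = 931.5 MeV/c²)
E = mc² = 8101 MeV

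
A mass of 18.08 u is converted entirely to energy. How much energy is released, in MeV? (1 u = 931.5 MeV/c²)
E = mc² = 16840 MeV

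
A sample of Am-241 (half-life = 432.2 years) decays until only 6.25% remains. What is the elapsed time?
t = t½ × log₂(N₀/N) = 1729 years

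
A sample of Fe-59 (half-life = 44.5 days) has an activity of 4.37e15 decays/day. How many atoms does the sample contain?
N = A/λ = 2.806e17 atoms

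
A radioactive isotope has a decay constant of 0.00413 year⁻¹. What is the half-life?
t½ = ln(2)/λ = 167.8 years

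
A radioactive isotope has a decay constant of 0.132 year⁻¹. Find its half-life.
t½ = ln(2)/λ = 5.251 years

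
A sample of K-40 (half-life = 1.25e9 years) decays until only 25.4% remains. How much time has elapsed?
t = t½ × log₂(N₀/N) = 2.471e9 years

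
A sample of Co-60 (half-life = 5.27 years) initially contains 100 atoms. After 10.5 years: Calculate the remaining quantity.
N = N₀(1/2)^(t/t½) = 25.13 atoms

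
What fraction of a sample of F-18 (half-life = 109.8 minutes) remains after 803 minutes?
N/N₀ = (1/2)^(t/t½) = 0.006288 = 0.629%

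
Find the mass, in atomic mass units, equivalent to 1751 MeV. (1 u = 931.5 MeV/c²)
m = E/c² = 1.88 u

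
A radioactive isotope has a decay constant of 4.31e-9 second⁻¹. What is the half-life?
t½ = ln(2)/λ = 1.608e8 seconds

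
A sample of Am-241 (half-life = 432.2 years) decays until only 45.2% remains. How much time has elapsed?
t = t½ × log₂(N₀/N) = 495.1 years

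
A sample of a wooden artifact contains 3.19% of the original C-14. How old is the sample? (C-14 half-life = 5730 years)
Age = t½ × log₂(1/ratio) = 28480 years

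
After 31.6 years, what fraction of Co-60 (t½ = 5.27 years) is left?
N/N₀ = (1/2)^(t/t½) = 0.01567 = 1.57%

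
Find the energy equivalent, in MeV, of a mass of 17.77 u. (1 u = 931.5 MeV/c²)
E = mc² = 16550 MeV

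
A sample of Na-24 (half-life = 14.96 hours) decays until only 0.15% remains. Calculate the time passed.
t = t½ × log₂(N₀/N) = 140.3 hours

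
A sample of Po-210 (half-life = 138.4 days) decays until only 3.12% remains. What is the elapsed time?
t = t½ × log₂(N₀/N) = 692.3 days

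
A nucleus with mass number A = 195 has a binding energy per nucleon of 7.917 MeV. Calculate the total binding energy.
B.E. = 7.917 × 195 = 1544 MeV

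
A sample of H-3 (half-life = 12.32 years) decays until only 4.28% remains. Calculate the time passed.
t = t½ × log₂(N₀/N) = 56.01 years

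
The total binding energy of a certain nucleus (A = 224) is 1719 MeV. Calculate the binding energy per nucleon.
B.E./A = 1719/224 = 7.674 MeV/nucleon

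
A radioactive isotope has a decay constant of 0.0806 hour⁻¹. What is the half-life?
t½ = ln(2)/λ = 8.6 hours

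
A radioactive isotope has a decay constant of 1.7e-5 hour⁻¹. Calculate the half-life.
t½ = ln(2)/λ = 40770 hours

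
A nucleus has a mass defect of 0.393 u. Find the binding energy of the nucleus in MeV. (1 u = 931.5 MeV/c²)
B.E. = Δm × 931.5 = 366.1 MeV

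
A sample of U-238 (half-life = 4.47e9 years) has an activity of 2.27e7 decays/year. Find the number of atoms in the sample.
N = A/λ = 1.464e17 atoms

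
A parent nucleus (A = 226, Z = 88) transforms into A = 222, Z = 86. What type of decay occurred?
ΔA = -4, ΔZ = -2 ⇒ alpha decay (α)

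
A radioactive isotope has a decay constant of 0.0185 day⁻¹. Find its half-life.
t½ = ln(2)/λ = 37.47 days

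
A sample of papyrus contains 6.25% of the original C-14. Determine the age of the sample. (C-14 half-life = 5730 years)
Age = t½ × log₂(1/ratio) = 22920 years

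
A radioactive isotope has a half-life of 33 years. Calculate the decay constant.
λ = ln(2)/t½ = 0.021 year⁻¹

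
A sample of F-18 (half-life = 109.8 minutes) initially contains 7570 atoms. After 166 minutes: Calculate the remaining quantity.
N = N₀(1/2)^(t/t½) = 2655 atoms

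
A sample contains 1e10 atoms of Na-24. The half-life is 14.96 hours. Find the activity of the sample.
A = λN = 4.633e8 decays/hour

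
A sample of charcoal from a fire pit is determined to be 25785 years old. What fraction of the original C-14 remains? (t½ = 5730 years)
N/N₀ = (1/2)^(t/t½) = 0.04419 = 4.42%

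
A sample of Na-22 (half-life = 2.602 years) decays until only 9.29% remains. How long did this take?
t = t½ × log₂(N₀/N) = 8.92 years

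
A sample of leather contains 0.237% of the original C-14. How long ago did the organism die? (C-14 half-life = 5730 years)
Age = t½ × log₂(1/ratio) = 49970 years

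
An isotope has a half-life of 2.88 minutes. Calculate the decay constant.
λ = ln(2)/t½ = 0.2407 minute⁻¹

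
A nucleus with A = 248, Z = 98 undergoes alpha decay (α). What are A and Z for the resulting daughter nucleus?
Daughter: A = 244, Z = 96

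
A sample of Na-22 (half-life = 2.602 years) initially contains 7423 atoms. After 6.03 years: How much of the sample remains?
N = N₀(1/2)^(t/t½) = 1489 atoms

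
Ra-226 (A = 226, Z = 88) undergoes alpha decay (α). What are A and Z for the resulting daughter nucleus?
Daughter: A = 222, Z = 86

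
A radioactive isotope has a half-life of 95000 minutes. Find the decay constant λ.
λ = ln(2)/t½ = 7.296e-6 minute⁻¹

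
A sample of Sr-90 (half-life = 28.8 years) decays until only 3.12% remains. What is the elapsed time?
t = t½ × log₂(N₀/N) = 144.1 years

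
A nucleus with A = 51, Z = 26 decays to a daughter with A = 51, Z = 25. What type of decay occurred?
ΔA = 0, ΔZ = -1 ⇒ beta-plus decay (β⁺) or electron capture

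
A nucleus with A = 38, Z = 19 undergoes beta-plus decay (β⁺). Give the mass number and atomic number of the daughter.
Daughter: A = 38, Z = 18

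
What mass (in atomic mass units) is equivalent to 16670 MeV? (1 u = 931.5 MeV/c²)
m = E/c² = 17.9 u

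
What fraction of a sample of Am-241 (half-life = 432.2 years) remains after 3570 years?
N/N₀ = (1/2)^(t/t½) = 0.003262 = 0.326%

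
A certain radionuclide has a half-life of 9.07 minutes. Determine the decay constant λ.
λ = ln(2)/t½ = 0.07642 minute⁻¹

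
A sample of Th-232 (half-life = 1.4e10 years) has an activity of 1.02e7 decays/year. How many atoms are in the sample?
N = A/λ = 2.06e17 atoms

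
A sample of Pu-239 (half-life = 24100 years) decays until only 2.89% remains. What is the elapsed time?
t = t½ × log₂(N₀/N) = 1.232e5 years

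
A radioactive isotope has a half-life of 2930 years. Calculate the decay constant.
λ = ln(2)/t½ = 2.366e-4 year⁻¹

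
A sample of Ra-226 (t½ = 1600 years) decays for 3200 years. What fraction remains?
N/N₀ = (1/2)^(t/t½) = 0.25 = 25%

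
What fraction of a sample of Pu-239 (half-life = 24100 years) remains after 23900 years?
N/N₀ = (1/2)^(t/t½) = 0.5029 = 50.3%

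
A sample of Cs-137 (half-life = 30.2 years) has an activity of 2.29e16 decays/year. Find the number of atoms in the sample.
N = A/λ = 9.977e17 atoms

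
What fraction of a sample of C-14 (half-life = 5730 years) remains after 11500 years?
N/N₀ = (1/2)^(t/t½) = 0.2488 = 24.9%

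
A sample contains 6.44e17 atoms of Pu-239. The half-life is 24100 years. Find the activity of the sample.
A = λN = 1.852e13 decays/year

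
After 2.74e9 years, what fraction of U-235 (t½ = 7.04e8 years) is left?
N/N₀ = (1/2)^(t/t½) = 0.06736 = 6.74%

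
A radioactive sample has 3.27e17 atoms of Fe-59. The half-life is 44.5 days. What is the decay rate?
A = λN = 5.093e15 decays/day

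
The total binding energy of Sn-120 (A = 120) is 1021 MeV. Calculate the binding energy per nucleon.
B.E./A = 1021/120 = 8.508 MeV/nucleon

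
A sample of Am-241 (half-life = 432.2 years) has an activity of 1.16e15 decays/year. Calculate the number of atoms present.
N = A/λ = 7.233e17 atoms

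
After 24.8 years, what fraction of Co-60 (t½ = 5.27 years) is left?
N/N₀ = (1/2)^(t/t½) = 0.03832 = 3.83%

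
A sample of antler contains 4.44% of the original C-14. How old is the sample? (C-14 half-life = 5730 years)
Age = t½ × log₂(1/ratio) = 25750 years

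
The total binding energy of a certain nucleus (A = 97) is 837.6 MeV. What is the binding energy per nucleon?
B.E./A = 837.6/97 = 8.635 MeV/nucleon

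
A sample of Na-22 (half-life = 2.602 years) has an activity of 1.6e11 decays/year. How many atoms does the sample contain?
N = A/λ = 6.006e11 atoms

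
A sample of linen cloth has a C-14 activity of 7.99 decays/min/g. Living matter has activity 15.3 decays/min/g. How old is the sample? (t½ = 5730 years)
Age = t½ × log₂(A₀/A) = 5371 years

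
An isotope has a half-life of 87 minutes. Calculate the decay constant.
λ = ln(2)/t½ = 0.007967 minute⁻¹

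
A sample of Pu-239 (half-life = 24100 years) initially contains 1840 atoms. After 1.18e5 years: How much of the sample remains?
N = N₀(1/2)^(t/t½) = 61.79 atoms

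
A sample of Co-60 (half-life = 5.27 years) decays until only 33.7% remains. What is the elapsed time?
t = t½ × log₂(N₀/N) = 8.27 years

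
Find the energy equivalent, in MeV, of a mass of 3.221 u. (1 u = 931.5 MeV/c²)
E = mc² = 3000 MeV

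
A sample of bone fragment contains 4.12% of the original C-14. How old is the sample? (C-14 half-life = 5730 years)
Age = t½ × log₂(1/ratio) = 26360 years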